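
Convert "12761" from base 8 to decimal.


Input: "12761" in base 8
Positional expansion:
  Digit '1' (value 1) x 8^4 = 4096
  Digit '2' (value 2) x 8^3 = 1024
  Digit '7' (value 7) x 8^2 = 448
  Digit '6' (value 6) x 8^1 = 48
  Digit '1' (value 1) x 8^0 = 1
Sum = 5617

5617


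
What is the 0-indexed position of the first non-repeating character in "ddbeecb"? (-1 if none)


Input: ddbeecb
Character frequencies:
  'b': 2
  'c': 1
  'd': 2
  'e': 2
Scanning left to right for freq == 1:
  Position 0 ('d'): freq=2, skip
  Position 1 ('d'): freq=2, skip
  Position 2 ('b'): freq=2, skip
  Position 3 ('e'): freq=2, skip
  Position 4 ('e'): freq=2, skip
  Position 5 ('c'): unique! => answer = 5

5


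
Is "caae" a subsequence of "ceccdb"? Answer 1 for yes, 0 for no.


Check if "caae" is a subsequence of "ceccdb"
Greedy scan:
  Position 0 ('c'): matches sub[0] = 'c'
  Position 1 ('e'): no match needed
  Position 2 ('c'): no match needed
  Position 3 ('c'): no match needed
  Position 4 ('d'): no match needed
  Position 5 ('b'): no match needed
Only matched 1/4 characters => not a subsequence

0


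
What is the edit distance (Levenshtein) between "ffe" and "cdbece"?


Computing edit distance: "ffe" -> "cdbece"
DP table:
           c    d    b    e    c    e
      0    1    2    3    4    5    6
  f   1    1    2    3    4    5    6
  f   2    2    2    3    4    5    6
  e   3    3    3    3    3    4    5
Edit distance = dp[3][6] = 5

5


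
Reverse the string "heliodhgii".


Input: heliodhgii
Reading characters right to left:
  Position 9: 'i'
  Position 8: 'i'
  Position 7: 'g'
  Position 6: 'h'
  Position 5: 'd'
  Position 4: 'o'
  Position 3: 'i'
  Position 2: 'l'
  Position 1: 'e'
  Position 0: 'h'
Reversed: iighdoileh

iighdoileh


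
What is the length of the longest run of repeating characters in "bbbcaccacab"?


Input: "bbbcaccacab"
Scanning for longest run:
  Position 1 ('b'): continues run of 'b', length=2
  Position 2 ('b'): continues run of 'b', length=3
  Position 3 ('c'): new char, reset run to 1
  Position 4 ('a'): new char, reset run to 1
  Position 5 ('c'): new char, reset run to 1
  Position 6 ('c'): continues run of 'c', length=2
  Position 7 ('a'): new char, reset run to 1
  Position 8 ('c'): new char, reset run to 1
  Position 9 ('a'): new char, reset run to 1
  Position 10 ('b'): new char, reset run to 1
Longest run: 'b' with length 3

3


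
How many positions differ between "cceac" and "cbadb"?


Comparing "cceac" and "cbadb" position by position:
  Position 0: 'c' vs 'c' => same
  Position 1: 'c' vs 'b' => DIFFER
  Position 2: 'e' vs 'a' => DIFFER
  Position 3: 'a' vs 'd' => DIFFER
  Position 4: 'c' vs 'b' => DIFFER
Positions that differ: 4

4


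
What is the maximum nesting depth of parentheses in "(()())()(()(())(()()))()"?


Input: "(()())()(()(())(()()))()"
Tracking depth:
  Position 0 '(': depth becomes 1
  Position 1 '(': depth becomes 2
  Position 2 ')': depth becomes 1
  Position 3 '(': depth becomes 2
  Position 4 ')': depth becomes 1
  Position 5 ')': depth becomes 0
  Position 6 '(': depth becomes 1
  Position 7 ')': depth becomes 0
  Position 8 '(': depth becomes 1
  Position 9 '(': depth becomes 2
  Position 10 ')': depth becomes 1
  Position 11 '(': depth becomes 2
  Position 12 '(': depth becomes 3
  Position 13 ')': depth becomes 2
  Position 14 ')': depth becomes 1
  Position 15 '(': depth becomes 2
  Position 16 '(': depth becomes 3
  Position 17 ')': depth becomes 2
  Position 18 '(': depth becomes 3
  Position 19 ')': depth becomes 2
  Position 20 ')': depth becomes 1
  Position 21 ')': depth becomes 0
  Position 22 '(': depth becomes 1
  Position 23 ')': depth becomes 0
Maximum depth reached: 3

3


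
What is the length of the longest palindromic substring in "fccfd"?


Input: "fccfd"
Checking substrings for palindromes:
  [0:4] "fccf" (len 4) => palindrome
  [1:3] "cc" (len 2) => palindrome
Longest palindromic substring: "fccf" with length 4

4


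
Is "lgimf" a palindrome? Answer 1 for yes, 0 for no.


Input: lgimf
Reversed: fmigl
  Compare pos 0 ('l') with pos 4 ('f'): MISMATCH
  Compare pos 1 ('g') with pos 3 ('m'): MISMATCH
Result: not a palindrome

0


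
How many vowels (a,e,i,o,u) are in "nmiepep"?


Input: nmiepep
Checking each character:
  'n' at position 0: consonant
  'm' at position 1: consonant
  'i' at position 2: vowel (running total: 1)
  'e' at position 3: vowel (running total: 2)
  'p' at position 4: consonant
  'e' at position 5: vowel (running total: 3)
  'p' at position 6: consonant
Total vowels: 3

3


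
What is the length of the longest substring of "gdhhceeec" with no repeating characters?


Input: "gdhhceeec"
Sliding window (track last position of each char):
  Position 0 ('g'): window [0,0] length 1 -- new best
  Position 1 ('d'): window [0,1] length 2 -- new best
  Position 2 ('h'): window [0,2] length 3 -- new best
  Position 3 ('h'): repeat (last at 2), move window start to 3
  Position 3 ('h'): window [3,3] length 1
  Position 4 ('c'): window [3,4] length 2
  Position 5 ('e'): window [3,5] length 3
  Position 6 ('e'): repeat (last at 5), move window start to 6
  Position 6 ('e'): window [6,6] length 1
  Position 7 ('e'): repeat (last at 6), move window start to 7
  Position 7 ('e'): window [7,7] length 1
  Position 8 ('c'): window [7,8] length 2
Longest substring with no repeats: "gdh" with length 3

3


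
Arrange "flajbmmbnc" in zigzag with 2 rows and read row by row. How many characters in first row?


Zigzag "flajbmmbnc" into 2 rows:
Placing characters:
  'f' => row 0
  'l' => row 1
  'a' => row 0
  'j' => row 1
  'b' => row 0
  'm' => row 1
  'm' => row 0
  'b' => row 1
  'n' => row 0
  'c' => row 1
Rows:
  Row 0: "fabmn"
  Row 1: "ljmbc"
First row length: 5

5


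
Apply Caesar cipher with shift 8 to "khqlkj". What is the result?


Caesar cipher: shift "khqlkj" by 8
  'k' (pos 10) + 8 = pos 18 = 's'
  'h' (pos 7) + 8 = pos 15 = 'p'
  'q' (pos 16) + 8 = pos 24 = 'y'
  'l' (pos 11) + 8 = pos 19 = 't'
  'k' (pos 10) + 8 = pos 18 = 's'
  'j' (pos 9) + 8 = pos 17 = 'r'
Result: spytsr

spytsr


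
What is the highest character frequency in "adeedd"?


Input: adeedd
Character counts:
  'a': 1
  'd': 3
  'e': 2
Maximum frequency: 3

3


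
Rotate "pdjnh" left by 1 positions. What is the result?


Input: "pdjnh", rotate left by 1
First 1 characters: "p"
Remaining characters: "djnh"
Concatenate remaining + first: "djnh" + "p" = "djnhp"

djnhp


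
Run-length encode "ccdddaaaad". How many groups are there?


Input: ccdddaaaad
Scanning for consecutive runs:
  Group 1: 'c' x 2 (positions 0-1)
  Group 2: 'd' x 3 (positions 2-4)
  Group 3: 'a' x 4 (positions 5-8)
  Group 4: 'd' x 1 (positions 9-9)
Total groups: 4

4


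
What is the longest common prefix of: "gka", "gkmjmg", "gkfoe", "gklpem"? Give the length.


Words: gka, gkmjmg, gkfoe, gklpem
  Position 0: all 'g' => match
  Position 1: all 'k' => match
  Position 2: ('a', 'm', 'f', 'l') => mismatch, stop
LCP = "gk" (length 2)

2


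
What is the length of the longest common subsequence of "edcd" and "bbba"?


LCS of "edcd" and "bbba"
DP table:
           b    b    b    a
      0    0    0    0    0
  e   0    0    0    0    0
  d   0    0    0    0    0
  c   0    0    0    0    0
  d   0    0    0    0    0
LCS length = dp[4][4] = 0

0


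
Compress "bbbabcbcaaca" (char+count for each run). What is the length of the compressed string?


Input: bbbabcbcaaca
Runs:
  'b' x 3 => "b3"
  'a' x 1 => "a1"
  'b' x 1 => "b1"
  'c' x 1 => "c1"
  'b' x 1 => "b1"
  'c' x 1 => "c1"
  'a' x 2 => "a2"
  'c' x 1 => "c1"
  'a' x 1 => "a1"
Compressed: "b3a1b1c1b1c1a2c1a1"
Compressed length: 18

18


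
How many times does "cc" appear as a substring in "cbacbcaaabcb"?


Searching for "cc" in "cbacbcaaabcb"
Scanning each position:
  Position 0: "cb" => no
  Position 1: "ba" => no
  Position 2: "ac" => no
  Position 3: "cb" => no
  Position 4: "bc" => no
  Position 5: "ca" => no
  Position 6: "aa" => no
  Position 7: "aa" => no
  Position 8: "ab" => no
  Position 9: "bc" => no
  Position 10: "cb" => no
Total occurrences: 0

0


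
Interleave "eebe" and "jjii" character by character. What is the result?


Interleaving "eebe" and "jjii":
  Position 0: 'e' from first, 'j' from second => "ej"
  Position 1: 'e' from first, 'j' from second => "ej"
  Position 2: 'b' from first, 'i' from second => "bi"
  Position 3: 'e' from first, 'i' from second => "ei"
Result: ejejbiei

ejejbiei


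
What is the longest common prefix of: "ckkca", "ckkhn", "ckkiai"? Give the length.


Words: ckkca, ckkhn, ckkiai
  Position 0: all 'c' => match
  Position 1: all 'k' => match
  Position 2: all 'k' => match
  Position 3: ('c', 'h', 'i') => mismatch, stop
LCP = "ckk" (length 3)

3


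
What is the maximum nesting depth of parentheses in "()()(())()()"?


Input: "()()(())()()"
Tracking depth:
  Position 0 '(': depth becomes 1
  Position 1 ')': depth becomes 0
  Position 2 '(': depth becomes 1
  Position 3 ')': depth becomes 0
  Position 4 '(': depth becomes 1
  Position 5 '(': depth becomes 2
  Position 6 ')': depth becomes 1
  Position 7 ')': depth becomes 0
  Position 8 '(': depth becomes 1
  Position 9 ')': depth becomes 0
  Position 10 '(': depth becomes 1
  Position 11 ')': depth becomes 0
Maximum depth reached: 2

2


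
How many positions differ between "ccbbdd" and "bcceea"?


Comparing "ccbbdd" and "bcceea" position by position:
  Position 0: 'c' vs 'b' => DIFFER
  Position 1: 'c' vs 'c' => same
  Position 2: 'b' vs 'c' => DIFFER
  Position 3: 'b' vs 'e' => DIFFER
  Position 4: 'd' vs 'e' => DIFFER
  Position 5: 'd' vs 'a' => DIFFER
Positions that differ: 5

5


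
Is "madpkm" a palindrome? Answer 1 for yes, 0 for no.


Input: madpkm
Reversed: mkpdam
  Compare pos 0 ('m') with pos 5 ('m'): match
  Compare pos 1 ('a') with pos 4 ('k'): MISMATCH
  Compare pos 2 ('d') with pos 3 ('p'): MISMATCH
Result: not a palindrome

0


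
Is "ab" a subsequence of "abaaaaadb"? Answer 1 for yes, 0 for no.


Check if "ab" is a subsequence of "abaaaaadb"
Greedy scan:
  Position 0 ('a'): matches sub[0] = 'a'
  Position 1 ('b'): matches sub[1] = 'b'
  Position 2 ('a'): no match needed
  Position 3 ('a'): no match needed
  Position 4 ('a'): no match needed
  Position 5 ('a'): no match needed
  Position 6 ('a'): no match needed
  Position 7 ('d'): no match needed
  Position 8 ('b'): no match needed
All 2 characters matched => is a subsequence

1


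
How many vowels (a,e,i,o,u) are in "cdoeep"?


Input: cdoeep
Checking each character:
  'c' at position 0: consonant
  'd' at position 1: consonant
  'o' at position 2: vowel (running total: 1)
  'e' at position 3: vowel (running total: 2)
  'e' at position 4: vowel (running total: 3)
  'p' at position 5: consonant
Total vowels: 3

3


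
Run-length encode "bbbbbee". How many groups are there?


Input: bbbbbee
Scanning for consecutive runs:
  Group 1: 'b' x 5 (positions 0-4)
  Group 2: 'e' x 2 (positions 5-6)
Total groups: 2

2


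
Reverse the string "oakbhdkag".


Input: oakbhdkag
Reading characters right to left:
  Position 8: 'g'
  Position 7: 'a'
  Position 6: 'k'
  Position 5: 'd'
  Position 4: 'h'
  Position 3: 'b'
  Position 2: 'k'
  Position 1: 'a'
  Position 0: 'o'
Reversed: gakdhbkao

gakdhbkao


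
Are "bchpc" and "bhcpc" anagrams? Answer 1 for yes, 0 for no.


Strings: "bchpc", "bhcpc"
Sorted first:  bcchp
Sorted second: bcchp
Sorted forms match => anagrams

1


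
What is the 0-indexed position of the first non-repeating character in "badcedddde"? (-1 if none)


Input: badcedddde
Character frequencies:
  'a': 1
  'b': 1
  'c': 1
  'd': 5
  'e': 2
Scanning left to right for freq == 1:
  Position 0 ('b'): unique! => answer = 0

0


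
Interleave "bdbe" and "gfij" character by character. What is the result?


Interleaving "bdbe" and "gfij":
  Position 0: 'b' from first, 'g' from second => "bg"
  Position 1: 'd' from first, 'f' from second => "df"
  Position 2: 'b' from first, 'i' from second => "bi"
  Position 3: 'e' from first, 'j' from second => "ej"
Result: bgdfbiej

bgdfbiej


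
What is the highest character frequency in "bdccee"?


Input: bdccee
Character counts:
  'b': 1
  'c': 2
  'd': 1
  'e': 2
Maximum frequency: 2

2


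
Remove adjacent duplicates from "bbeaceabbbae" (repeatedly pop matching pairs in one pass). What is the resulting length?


Input: bbeaceabbbae
Stack-based adjacent duplicate removal:
  Read 'b': push. Stack: b
  Read 'b': matches stack top 'b' => pop. Stack: (empty)
  Read 'e': push. Stack: e
  Read 'a': push. Stack: ea
  Read 'c': push. Stack: eac
  Read 'e': push. Stack: eace
  Read 'a': push. Stack: eacea
  Read 'b': push. Stack: eaceab
  Read 'b': matches stack top 'b' => pop. Stack: eacea
  Read 'b': push. Stack: eaceab
  Read 'a': push. Stack: eaceaba
  Read 'e': push. Stack: eaceabae
Final stack: "eaceabae" (length 8)

8


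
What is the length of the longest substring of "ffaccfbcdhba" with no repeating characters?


Input: "ffaccfbcdhba"
Sliding window (track last position of each char):
  Position 0 ('f'): window [0,0] length 1 -- new best
  Position 1 ('f'): repeat (last at 0), move window start to 1
  Position 1 ('f'): window [1,1] length 1
  Position 2 ('a'): window [1,2] length 2 -- new best
  Position 3 ('c'): window [1,3] length 3 -- new best
  Position 4 ('c'): repeat (last at 3), move window start to 4
  Position 4 ('c'): window [4,4] length 1
  Position 5 ('f'): window [4,5] length 2
  Position 6 ('b'): window [4,6] length 3
  Position 7 ('c'): repeat (last at 4), move window start to 5
  Position 7 ('c'): window [5,7] length 3
  Position 8 ('d'): window [5,8] length 4 -- new best
  Position 9 ('h'): window [5,9] length 5 -- new best
  Position 10 ('b'): repeat (last at 6), move window start to 7
  Position 10 ('b'): window [7,10] length 4
  Position 11 ('a'): window [7,11] length 5
Longest substring with no repeats: "fbcdh" with length 5

5


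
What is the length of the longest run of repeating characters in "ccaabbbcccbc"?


Input: "ccaabbbcccbc"
Scanning for longest run:
  Position 1 ('c'): continues run of 'c', length=2
  Position 2 ('a'): new char, reset run to 1
  Position 3 ('a'): continues run of 'a', length=2
  Position 4 ('b'): new char, reset run to 1
  Position 5 ('b'): continues run of 'b', length=2
  Position 6 ('b'): continues run of 'b', length=3
  Position 7 ('c'): new char, reset run to 1
  Position 8 ('c'): continues run of 'c', length=2
  Position 9 ('c'): continues run of 'c', length=3
  Position 10 ('b'): new char, reset run to 1
  Position 11 ('c'): new char, reset run to 1
Longest run: 'b' with length 3

3


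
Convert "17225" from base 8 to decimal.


Input: "17225" in base 8
Positional expansion:
  Digit '1' (value 1) x 8^4 = 4096
  Digit '7' (value 7) x 8^3 = 3584
  Digit '2' (value 2) x 8^2 = 128
  Digit '2' (value 2) x 8^1 = 16
  Digit '5' (value 5) x 8^0 = 5
Sum = 7829

7829


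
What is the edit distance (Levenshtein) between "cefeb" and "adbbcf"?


Computing edit distance: "cefeb" -> "adbbcf"
DP table:
           a    d    b    b    c    f
      0    1    2    3    4    5    6
  c   1    1    2    3    4    4    5
  e   2    2    2    3    4    5    5
  f   3    3    3    3    4    5    5
  e   4    4    4    4    4    5    6
  b   5    5    5    4    4    5    6
Edit distance = dp[5][6] = 6

6


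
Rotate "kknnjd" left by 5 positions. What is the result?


Input: "kknnjd", rotate left by 5
First 5 characters: "kknnj"
Remaining characters: "d"
Concatenate remaining + first: "d" + "kknnj" = "dkknnj"

dkknnj


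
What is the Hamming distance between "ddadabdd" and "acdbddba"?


Comparing "ddadabdd" and "acdbddba" position by position:
  Position 0: 'd' vs 'a' => differ
  Position 1: 'd' vs 'c' => differ
  Position 2: 'a' vs 'd' => differ
  Position 3: 'd' vs 'b' => differ
  Position 4: 'a' vs 'd' => differ
  Position 5: 'b' vs 'd' => differ
  Position 6: 'd' vs 'b' => differ
  Position 7: 'd' vs 'a' => differ
Total differences (Hamming distance): 8

8


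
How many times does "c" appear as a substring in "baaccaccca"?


Searching for "c" in "baaccaccca"
Scanning each position:
  Position 0: "b" => no
  Position 1: "a" => no
  Position 2: "a" => no
  Position 3: "c" => MATCH
  Position 4: "c" => MATCH
  Position 5: "a" => no
  Position 6: "c" => MATCH
  Position 7: "c" => MATCH
  Position 8: "c" => MATCH
  Position 9: "a" => no
Total occurrences: 5

5


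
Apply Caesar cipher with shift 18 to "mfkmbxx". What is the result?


Caesar cipher: shift "mfkmbxx" by 18
  'm' (pos 12) + 18 = pos 4 = 'e'
  'f' (pos 5) + 18 = pos 23 = 'x'
  'k' (pos 10) + 18 = pos 2 = 'c'
  'm' (pos 12) + 18 = pos 4 = 'e'
  'b' (pos 1) + 18 = pos 19 = 't'
  'x' (pos 23) + 18 = pos 15 = 'p'
  'x' (pos 23) + 18 = pos 15 = 'p'
Result: excetpp

excetpp


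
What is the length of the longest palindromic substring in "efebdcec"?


Input: "efebdcec"
Checking substrings for palindromes:
  [0:3] "efe" (len 3) => palindrome
  [5:8] "cec" (len 3) => palindrome
Longest palindromic substring: "efe" with length 3

3


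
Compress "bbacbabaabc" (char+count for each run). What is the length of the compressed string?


Input: bbacbabaabc
Runs:
  'b' x 2 => "b2"
  'a' x 1 => "a1"
  'c' x 1 => "c1"
  'b' x 1 => "b1"
  'a' x 1 => "a1"
  'b' x 1 => "b1"
  'a' x 2 => "a2"
  'b' x 1 => "b1"
  'c' x 1 => "c1"
Compressed: "b2a1c1b1a1b1a2b1c1"
Compressed length: 18

18


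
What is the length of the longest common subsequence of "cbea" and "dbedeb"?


LCS of "cbea" and "dbedeb"
DP table:
           d    b    e    d    e    b
      0    0    0    0    0    0    0
  c   0    0    0    0    0    0    0
  b   0    0    1    1    1    1    1
  e   0    0    1    2    2    2    2
  a   0    0    1    2    2    2    2
LCS length = dp[4][6] = 2

2


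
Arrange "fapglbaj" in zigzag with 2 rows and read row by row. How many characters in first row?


Zigzag "fapglbaj" into 2 rows:
Placing characters:
  'f' => row 0
  'a' => row 1
  'p' => row 0
  'g' => row 1
  'l' => row 0
  'b' => row 1
  'a' => row 0
  'j' => row 1
Rows:
  Row 0: "fpla"
  Row 1: "agbj"
First row length: 4

4


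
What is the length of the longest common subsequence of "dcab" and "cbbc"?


LCS of "dcab" and "cbbc"
DP table:
           c    b    b    c
      0    0    0    0    0
  d   0    0    0    0    0
  c   0    1    1    1    1
  a   0    1    1    1    1
  b   0    1    2    2    2
LCS length = dp[4][4] = 2

2


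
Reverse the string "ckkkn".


Input: ckkkn
Reading characters right to left:
  Position 4: 'n'
  Position 3: 'k'
  Position 2: 'k'
  Position 1: 'k'
  Position 0: 'c'
Reversed: nkkkc

nkkkc


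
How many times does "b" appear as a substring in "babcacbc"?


Searching for "b" in "babcacbc"
Scanning each position:
  Position 0: "b" => MATCH
  Position 1: "a" => no
  Position 2: "b" => MATCH
  Position 3: "c" => no
  Position 4: "a" => no
  Position 5: "c" => no
  Position 6: "b" => MATCH
  Position 7: "c" => no
Total occurrences: 3

3


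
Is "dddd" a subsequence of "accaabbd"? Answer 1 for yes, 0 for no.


Check if "dddd" is a subsequence of "accaabbd"
Greedy scan:
  Position 0 ('a'): no match needed
  Position 1 ('c'): no match needed
  Position 2 ('c'): no match needed
  Position 3 ('a'): no match needed
  Position 4 ('a'): no match needed
  Position 5 ('b'): no match needed
  Position 6 ('b'): no match needed
  Position 7 ('d'): matches sub[0] = 'd'
Only matched 1/4 characters => not a subsequence

0


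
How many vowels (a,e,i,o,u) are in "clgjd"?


Input: clgjd
Checking each character:
  'c' at position 0: consonant
  'l' at position 1: consonant
  'g' at position 2: consonant
  'j' at position 3: consonant
  'd' at position 4: consonant
Total vowels: 0

0


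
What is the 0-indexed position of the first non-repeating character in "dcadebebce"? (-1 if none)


Input: dcadebebce
Character frequencies:
  'a': 1
  'b': 2
  'c': 2
  'd': 2
  'e': 3
Scanning left to right for freq == 1:
  Position 0 ('d'): freq=2, skip
  Position 1 ('c'): freq=2, skip
  Position 2 ('a'): unique! => answer = 2

2


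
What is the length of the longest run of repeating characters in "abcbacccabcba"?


Input: "abcbacccabcba"
Scanning for longest run:
  Position 1 ('b'): new char, reset run to 1
  Position 2 ('c'): new char, reset run to 1
  Position 3 ('b'): new char, reset run to 1
  Position 4 ('a'): new char, reset run to 1
  Position 5 ('c'): new char, reset run to 1
  Position 6 ('c'): continues run of 'c', length=2
  Position 7 ('c'): continues run of 'c', length=3
  Position 8 ('a'): new char, reset run to 1
  Position 9 ('b'): new char, reset run to 1
  Position 10 ('c'): new char, reset run to 1
  Position 11 ('b'): new char, reset run to 1
  Position 12 ('a'): new char, reset run to 1
Longest run: 'c' with length 3

3


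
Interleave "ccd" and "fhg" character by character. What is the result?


Interleaving "ccd" and "fhg":
  Position 0: 'c' from first, 'f' from second => "cf"
  Position 1: 'c' from first, 'h' from second => "ch"
  Position 2: 'd' from first, 'g' from second => "dg"
Result: cfchdg

cfchdg


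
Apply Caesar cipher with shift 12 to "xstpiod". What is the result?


Caesar cipher: shift "xstpiod" by 12
  'x' (pos 23) + 12 = pos 9 = 'j'
  's' (pos 18) + 12 = pos 4 = 'e'
  't' (pos 19) + 12 = pos 5 = 'f'
  'p' (pos 15) + 12 = pos 1 = 'b'
  'i' (pos 8) + 12 = pos 20 = 'u'
  'o' (pos 14) + 12 = pos 0 = 'a'
  'd' (pos 3) + 12 = pos 15 = 'p'
Result: jefbuap

jefbuap


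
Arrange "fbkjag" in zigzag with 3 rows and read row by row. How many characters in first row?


Zigzag "fbkjag" into 3 rows:
Placing characters:
  'f' => row 0
  'b' => row 1
  'k' => row 2
  'j' => row 1
  'a' => row 0
  'g' => row 1
Rows:
  Row 0: "fa"
  Row 1: "bjg"
  Row 2: "k"
First row length: 2

2


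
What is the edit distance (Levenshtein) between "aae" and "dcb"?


Computing edit distance: "aae" -> "dcb"
DP table:
           d    c    b
      0    1    2    3
  a   1    1    2    3
  a   2    2    2    3
  e   3    3    3    3
Edit distance = dp[3][3] = 3

3


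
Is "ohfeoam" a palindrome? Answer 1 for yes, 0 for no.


Input: ohfeoam
Reversed: maoefho
  Compare pos 0 ('o') with pos 6 ('m'): MISMATCH
  Compare pos 1 ('h') with pos 5 ('a'): MISMATCH
  Compare pos 2 ('f') with pos 4 ('o'): MISMATCH
Result: not a palindrome

0


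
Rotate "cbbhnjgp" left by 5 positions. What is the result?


Input: "cbbhnjgp", rotate left by 5
First 5 characters: "cbbhn"
Remaining characters: "jgp"
Concatenate remaining + first: "jgp" + "cbbhn" = "jgpcbbhn"

jgpcbbhn


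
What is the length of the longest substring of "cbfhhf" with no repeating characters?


Input: "cbfhhf"
Sliding window (track last position of each char):
  Position 0 ('c'): window [0,0] length 1 -- new best
  Position 1 ('b'): window [0,1] length 2 -- new best
  Position 2 ('f'): window [0,2] length 3 -- new best
  Position 3 ('h'): window [0,3] length 4 -- new best
  Position 4 ('h'): repeat (last at 3), move window start to 4
  Position 4 ('h'): window [4,4] length 1
  Position 5 ('f'): window [4,5] length 2
Longest substring with no repeats: "cbfh" with length 4

4


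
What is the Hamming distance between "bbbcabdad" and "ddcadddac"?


Comparing "bbbcabdad" and "ddcadddac" position by position:
  Position 0: 'b' vs 'd' => differ
  Position 1: 'b' vs 'd' => differ
  Position 2: 'b' vs 'c' => differ
  Position 3: 'c' vs 'a' => differ
  Position 4: 'a' vs 'd' => differ
  Position 5: 'b' vs 'd' => differ
  Position 6: 'd' vs 'd' => same
  Position 7: 'a' vs 'a' => same
  Position 8: 'd' vs 'c' => differ
Total differences (Hamming distance): 7

7


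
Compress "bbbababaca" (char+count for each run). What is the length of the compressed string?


Input: bbbababaca
Runs:
  'b' x 3 => "b3"
  'a' x 1 => "a1"
  'b' x 1 => "b1"
  'a' x 1 => "a1"
  'b' x 1 => "b1"
  'a' x 1 => "a1"
  'c' x 1 => "c1"
  'a' x 1 => "a1"
Compressed: "b3a1b1a1b1a1c1a1"
Compressed length: 16

16


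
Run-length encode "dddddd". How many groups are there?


Input: dddddd
Scanning for consecutive runs:
  Group 1: 'd' x 6 (positions 0-5)
Total groups: 1

1


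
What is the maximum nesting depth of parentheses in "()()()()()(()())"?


Input: "()()()()()(()())"
Tracking depth:
  Position 0 '(': depth becomes 1
  Position 1 ')': depth becomes 0
  Position 2 '(': depth becomes 1
  Position 3 ')': depth becomes 0
  Position 4 '(': depth becomes 1
  Position 5 ')': depth becomes 0
  Position 6 '(': depth becomes 1
  Position 7 ')': depth becomes 0
  Position 8 '(': depth becomes 1
  Position 9 ')': depth becomes 0
  Position 10 '(': depth becomes 1
  Position 11 '(': depth becomes 2
  Position 12 ')': depth becomes 1
  Position 13 '(': depth becomes 2
  Position 14 ')': depth becomes 1
  Position 15 ')': depth becomes 0
Maximum depth reached: 2

2


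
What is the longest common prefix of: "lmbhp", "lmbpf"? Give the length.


Words: lmbhp, lmbpf
  Position 0: all 'l' => match
  Position 1: all 'm' => match
  Position 2: all 'b' => match
  Position 3: ('h', 'p') => mismatch, stop
LCP = "lmb" (length 3)

3


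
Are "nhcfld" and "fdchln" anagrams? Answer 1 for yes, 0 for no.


Strings: "nhcfld", "fdchln"
Sorted first:  cdfhln
Sorted second: cdfhln
Sorted forms match => anagrams

1


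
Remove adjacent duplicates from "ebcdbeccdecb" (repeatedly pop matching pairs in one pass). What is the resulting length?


Input: ebcdbeccdecb
Stack-based adjacent duplicate removal:
  Read 'e': push. Stack: e
  Read 'b': push. Stack: eb
  Read 'c': push. Stack: ebc
  Read 'd': push. Stack: ebcd
  Read 'b': push. Stack: ebcdb
  Read 'e': push. Stack: ebcdbe
  Read 'c': push. Stack: ebcdbec
  Read 'c': matches stack top 'c' => pop. Stack: ebcdbe
  Read 'd': push. Stack: ebcdbed
  Read 'e': push. Stack: ebcdbede
  Read 'c': push. Stack: ebcdbedec
  Read 'b': push. Stack: ebcdbedecb
Final stack: "ebcdbedecb" (length 10)

10


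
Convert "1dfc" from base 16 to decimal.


Input: "1dfc" in base 16
Positional expansion:
  Digit '1' (value 1) x 16^3 = 4096
  Digit 'd' (value 13) x 16^2 = 3328
  Digit 'f' (value 15) x 16^1 = 240
  Digit 'c' (value 12) x 16^0 = 12
Sum = 7676

7676


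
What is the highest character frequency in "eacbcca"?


Input: eacbcca
Character counts:
  'a': 2
  'b': 1
  'c': 3
  'e': 1
Maximum frequency: 3

3


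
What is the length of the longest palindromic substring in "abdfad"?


Input: "abdfad"
Checking substrings for palindromes:
  No multi-char palindromic substrings found
Longest palindromic substring: "a" with length 1

1


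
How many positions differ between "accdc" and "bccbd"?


Comparing "accdc" and "bccbd" position by position:
  Position 0: 'a' vs 'b' => DIFFER
  Position 1: 'c' vs 'c' => same
  Position 2: 'c' vs 'c' => same
  Position 3: 'd' vs 'b' => DIFFER
  Position 4: 'c' vs 'd' => DIFFER
Positions that differ: 3

3


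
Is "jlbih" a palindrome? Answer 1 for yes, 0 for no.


Input: jlbih
Reversed: hiblj
  Compare pos 0 ('j') with pos 4 ('h'): MISMATCH
  Compare pos 1 ('l') with pos 3 ('i'): MISMATCH
Result: not a palindrome

0


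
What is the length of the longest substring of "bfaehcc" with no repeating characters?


Input: "bfaehcc"
Sliding window (track last position of each char):
  Position 0 ('b'): window [0,0] length 1 -- new best
  Position 1 ('f'): window [0,1] length 2 -- new best
  Position 2 ('a'): window [0,2] length 3 -- new best
  Position 3 ('e'): window [0,3] length 4 -- new best
  Position 4 ('h'): window [0,4] length 5 -- new best
  Position 5 ('c'): window [0,5] length 6 -- new best
  Position 6 ('c'): repeat (last at 5), move window start to 6
  Position 6 ('c'): window [6,6] length 1
Longest substring with no repeats: "bfaehc" with length 6

6


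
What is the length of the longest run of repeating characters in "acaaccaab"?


Input: "acaaccaab"
Scanning for longest run:
  Position 1 ('c'): new char, reset run to 1
  Position 2 ('a'): new char, reset run to 1
  Position 3 ('a'): continues run of 'a', length=2
  Position 4 ('c'): new char, reset run to 1
  Position 5 ('c'): continues run of 'c', length=2
  Position 6 ('a'): new char, reset run to 1
  Position 7 ('a'): continues run of 'a', length=2
  Position 8 ('b'): new char, reset run to 1
Longest run: 'a' with length 2

2


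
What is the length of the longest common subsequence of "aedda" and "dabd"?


LCS of "aedda" and "dabd"
DP table:
           d    a    b    d
      0    0    0    0    0
  a   0    0    1    1    1
  e   0    0    1    1    1
  d   0    1    1    1    2
  d   0    1    1    1    2
  a   0    1    2    2    2
LCS length = dp[5][4] = 2

2


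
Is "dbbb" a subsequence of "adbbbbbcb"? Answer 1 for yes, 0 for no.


Check if "dbbb" is a subsequence of "adbbbbbcb"
Greedy scan:
  Position 0 ('a'): no match needed
  Position 1 ('d'): matches sub[0] = 'd'
  Position 2 ('b'): matches sub[1] = 'b'
  Position 3 ('b'): matches sub[2] = 'b'
  Position 4 ('b'): matches sub[3] = 'b'
  Position 5 ('b'): no match needed
  Position 6 ('b'): no match needed
  Position 7 ('c'): no match needed
  Position 8 ('b'): no match needed
All 4 characters matched => is a subsequence

1


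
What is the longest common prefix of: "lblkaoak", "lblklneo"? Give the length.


Words: lblkaoak, lblklneo
  Position 0: all 'l' => match
  Position 1: all 'b' => match
  Position 2: all 'l' => match
  Position 3: all 'k' => match
  Position 4: ('a', 'l') => mismatch, stop
LCP = "lblk" (length 4)

4


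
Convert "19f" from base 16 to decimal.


Input: "19f" in base 16
Positional expansion:
  Digit '1' (value 1) x 16^2 = 256
  Digit '9' (value 9) x 16^1 = 144
  Digit 'f' (value 15) x 16^0 = 15
Sum = 415

415


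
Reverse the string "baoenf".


Input: baoenf
Reading characters right to left:
  Position 5: 'f'
  Position 4: 'n'
  Position 3: 'e'
  Position 2: 'o'
  Position 1: 'a'
  Position 0: 'b'
Reversed: fneoab

fneoab


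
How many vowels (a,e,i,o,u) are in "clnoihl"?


Input: clnoihl
Checking each character:
  'c' at position 0: consonant
  'l' at position 1: consonant
  'n' at position 2: consonant
  'o' at position 3: vowel (running total: 1)
  'i' at position 4: vowel (running total: 2)
  'h' at position 5: consonant
  'l' at position 6: consonant
Total vowels: 2

2


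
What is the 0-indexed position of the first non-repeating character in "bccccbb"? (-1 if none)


Input: bccccbb
Character frequencies:
  'b': 3
  'c': 4
Scanning left to right for freq == 1:
  Position 0 ('b'): freq=3, skip
  Position 1 ('c'): freq=4, skip
  Position 2 ('c'): freq=4, skip
  Position 3 ('c'): freq=4, skip
  Position 4 ('c'): freq=4, skip
  Position 5 ('b'): freq=3, skip
  Position 6 ('b'): freq=3, skip
  No unique character found => answer = -1

-1


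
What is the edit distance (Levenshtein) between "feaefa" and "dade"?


Computing edit distance: "feaefa" -> "dade"
DP table:
           d    a    d    e
      0    1    2    3    4
  f   1    1    2    3    4
  e   2    2    2    3    3
  a   3    3    2    3    4
  e   4    4    3    3    3
  f   5    5    4    4    4
  a   6    6    5    5    5
Edit distance = dp[6][4] = 5

5


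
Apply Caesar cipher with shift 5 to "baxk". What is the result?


Caesar cipher: shift "baxk" by 5
  'b' (pos 1) + 5 = pos 6 = 'g'
  'a' (pos 0) + 5 = pos 5 = 'f'
  'x' (pos 23) + 5 = pos 2 = 'c'
  'k' (pos 10) + 5 = pos 15 = 'p'
Result: gfcp

gfcp


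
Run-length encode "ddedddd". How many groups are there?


Input: ddedddd
Scanning for consecutive runs:
  Group 1: 'd' x 2 (positions 0-1)
  Group 2: 'e' x 1 (positions 2-2)
  Group 3: 'd' x 4 (positions 3-6)
Total groups: 3

3


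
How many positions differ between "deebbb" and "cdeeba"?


Comparing "deebbb" and "cdeeba" position by position:
  Position 0: 'd' vs 'c' => DIFFER
  Position 1: 'e' vs 'd' => DIFFER
  Position 2: 'e' vs 'e' => same
  Position 3: 'b' vs 'e' => DIFFER
  Position 4: 'b' vs 'b' => same
  Position 5: 'b' vs 'a' => DIFFER
Positions that differ: 4

4


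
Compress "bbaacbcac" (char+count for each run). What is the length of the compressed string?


Input: bbaacbcac
Runs:
  'b' x 2 => "b2"
  'a' x 2 => "a2"
  'c' x 1 => "c1"
  'b' x 1 => "b1"
  'c' x 1 => "c1"
  'a' x 1 => "a1"
  'c' x 1 => "c1"
Compressed: "b2a2c1b1c1a1c1"
Compressed length: 14

14


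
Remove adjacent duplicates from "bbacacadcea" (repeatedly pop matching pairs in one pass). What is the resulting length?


Input: bbacacadcea
Stack-based adjacent duplicate removal:
  Read 'b': push. Stack: b
  Read 'b': matches stack top 'b' => pop. Stack: (empty)
  Read 'a': push. Stack: a
  Read 'c': push. Stack: ac
  Read 'a': push. Stack: aca
  Read 'c': push. Stack: acac
  Read 'a': push. Stack: acaca
  Read 'd': push. Stack: acacad
  Read 'c': push. Stack: acacadc
  Read 'e': push. Stack: acacadce
  Read 'a': push. Stack: acacadcea
Final stack: "acacadcea" (length 9)

9


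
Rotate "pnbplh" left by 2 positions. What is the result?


Input: "pnbplh", rotate left by 2
First 2 characters: "pn"
Remaining characters: "bplh"
Concatenate remaining + first: "bplh" + "pn" = "bplhpn"

bplhpn


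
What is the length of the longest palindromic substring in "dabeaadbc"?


Input: "dabeaadbc"
Checking substrings for palindromes:
  [4:6] "aa" (len 2) => palindrome
Longest palindromic substring: "aa" with length 2

2


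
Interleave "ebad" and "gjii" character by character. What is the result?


Interleaving "ebad" and "gjii":
  Position 0: 'e' from first, 'g' from second => "eg"
  Position 1: 'b' from first, 'j' from second => "bj"
  Position 2: 'a' from first, 'i' from second => "ai"
  Position 3: 'd' from first, 'i' from second => "di"
Result: egbjaidi

egbjaidi


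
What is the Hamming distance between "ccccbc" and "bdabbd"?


Comparing "ccccbc" and "bdabbd" position by position:
  Position 0: 'c' vs 'b' => differ
  Position 1: 'c' vs 'd' => differ
  Position 2: 'c' vs 'a' => differ
  Position 3: 'c' vs 'b' => differ
  Position 4: 'b' vs 'b' => same
  Position 5: 'c' vs 'd' => differ
Total differences (Hamming distance): 5

5


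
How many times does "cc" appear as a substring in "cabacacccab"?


Searching for "cc" in "cabacacccab"
Scanning each position:
  Position 0: "ca" => no
  Position 1: "ab" => no
  Position 2: "ba" => no
  Position 3: "ac" => no
  Position 4: "ca" => no
  Position 5: "ac" => no
  Position 6: "cc" => MATCH
  Position 7: "cc" => MATCH
  Position 8: "ca" => no
  Position 9: "ab" => no
Total occurrences: 2

2


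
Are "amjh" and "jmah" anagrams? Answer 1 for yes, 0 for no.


Strings: "amjh", "jmah"
Sorted first:  ahjm
Sorted second: ahjm
Sorted forms match => anagrams

1


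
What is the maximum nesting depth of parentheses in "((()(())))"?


Input: "((()(())))"
Tracking depth:
  Position 0 '(': depth becomes 1
  Position 1 '(': depth becomes 2
  Position 2 '(': depth becomes 3
  Position 3 ')': depth becomes 2
  Position 4 '(': depth becomes 3
  Position 5 '(': depth becomes 4
  Position 6 ')': depth becomes 3
  Position 7 ')': depth becomes 2
  Position 8 ')': depth becomes 1
  Position 9 ')': depth becomes 0
Maximum depth reached: 4

4


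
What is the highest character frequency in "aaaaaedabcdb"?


Input: aaaaaedabcdb
Character counts:
  'a': 6
  'b': 2
  'c': 1
  'd': 2
  'e': 1
Maximum frequency: 6

6


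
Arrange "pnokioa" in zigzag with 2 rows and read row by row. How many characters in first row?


Zigzag "pnokioa" into 2 rows:
Placing characters:
  'p' => row 0
  'n' => row 1
  'o' => row 0
  'k' => row 1
  'i' => row 0
  'o' => row 1
  'a' => row 0
Rows:
  Row 0: "poia"
  Row 1: "nko"
First row length: 4

4


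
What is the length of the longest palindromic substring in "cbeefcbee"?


Input: "cbeefcbee"
Checking substrings for palindromes:
  [2:4] "ee" (len 2) => palindrome
  [7:9] "ee" (len 2) => palindrome
Longest palindromic substring: "ee" with length 2

2


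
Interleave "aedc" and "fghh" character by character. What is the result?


Interleaving "aedc" and "fghh":
  Position 0: 'a' from first, 'f' from second => "af"
  Position 1: 'e' from first, 'g' from second => "eg"
  Position 2: 'd' from first, 'h' from second => "dh"
  Position 3: 'c' from first, 'h' from second => "ch"
Result: afegdhch

afegdhch


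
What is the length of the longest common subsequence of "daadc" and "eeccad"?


LCS of "daadc" and "eeccad"
DP table:
           e    e    c    c    a    d
      0    0    0    0    0    0    0
  d   0    0    0    0    0    0    1
  a   0    0    0    0    0    1    1
  a   0    0    0    0    0    1    1
  d   0    0    0    0    0    1    2
  c   0    0    0    1    1    1    2
LCS length = dp[5][6] = 2

2


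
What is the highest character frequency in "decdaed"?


Input: decdaed
Character counts:
  'a': 1
  'c': 1
  'd': 3
  'e': 2
Maximum frequency: 3

3


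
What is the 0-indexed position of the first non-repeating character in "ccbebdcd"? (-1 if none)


Input: ccbebdcd
Character frequencies:
  'b': 2
  'c': 3
  'd': 2
  'e': 1
Scanning left to right for freq == 1:
  Position 0 ('c'): freq=3, skip
  Position 1 ('c'): freq=3, skip
  Position 2 ('b'): freq=2, skip
  Position 3 ('e'): unique! => answer = 3

3


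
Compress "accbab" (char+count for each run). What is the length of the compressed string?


Input: accbab
Runs:
  'a' x 1 => "a1"
  'c' x 2 => "c2"
  'b' x 1 => "b1"
  'a' x 1 => "a1"
  'b' x 1 => "b1"
Compressed: "a1c2b1a1b1"
Compressed length: 10

10


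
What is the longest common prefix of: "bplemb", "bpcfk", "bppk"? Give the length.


Words: bplemb, bpcfk, bppk
  Position 0: all 'b' => match
  Position 1: all 'p' => match
  Position 2: ('l', 'c', 'p') => mismatch, stop
LCP = "bp" (length 2)

2


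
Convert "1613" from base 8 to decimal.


Input: "1613" in base 8
Positional expansion:
  Digit '1' (value 1) x 8^3 = 512
  Digit '6' (value 6) x 8^2 = 384
  Digit '1' (value 1) x 8^1 = 8
  Digit '3' (value 3) x 8^0 = 3
Sum = 907

907


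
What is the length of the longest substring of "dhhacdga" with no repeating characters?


Input: "dhhacdga"
Sliding window (track last position of each char):
  Position 0 ('d'): window [0,0] length 1 -- new best
  Position 1 ('h'): window [0,1] length 2 -- new best
  Position 2 ('h'): repeat (last at 1), move window start to 2
  Position 2 ('h'): window [2,2] length 1
  Position 3 ('a'): window [2,3] length 2
  Position 4 ('c'): window [2,4] length 3 -- new best
  Position 5 ('d'): window [2,5] length 4 -- new best
  Position 6 ('g'): window [2,6] length 5 -- new best
  Position 7 ('a'): repeat (last at 3), move window start to 4
  Position 7 ('a'): window [4,7] length 4
Longest substring with no repeats: "hacdg" with length 5

5


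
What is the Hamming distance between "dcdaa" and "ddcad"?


Comparing "dcdaa" and "ddcad" position by position:
  Position 0: 'd' vs 'd' => same
  Position 1: 'c' vs 'd' => differ
  Position 2: 'd' vs 'c' => differ
  Position 3: 'a' vs 'a' => same
  Position 4: 'a' vs 'd' => differ
Total differences (Hamming distance): 3

3


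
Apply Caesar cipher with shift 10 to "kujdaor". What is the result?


Caesar cipher: shift "kujdaor" by 10
  'k' (pos 10) + 10 = pos 20 = 'u'
  'u' (pos 20) + 10 = pos 4 = 'e'
  'j' (pos 9) + 10 = pos 19 = 't'
  'd' (pos 3) + 10 = pos 13 = 'n'
  'a' (pos 0) + 10 = pos 10 = 'k'
  'o' (pos 14) + 10 = pos 24 = 'y'
  'r' (pos 17) + 10 = pos 1 = 'b'
Result: uetnkyb

uetnkyb


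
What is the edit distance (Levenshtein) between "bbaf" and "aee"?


Computing edit distance: "bbaf" -> "aee"
DP table:
           a    e    e
      0    1    2    3
  b   1    1    2    3
  b   2    2    2    3
  a   3    2    3    3
  f   4    3    3    4
Edit distance = dp[4][3] = 4

4


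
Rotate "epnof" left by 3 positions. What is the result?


Input: "epnof", rotate left by 3
First 3 characters: "epn"
Remaining characters: "of"
Concatenate remaining + first: "of" + "epn" = "ofepn"

ofepn
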